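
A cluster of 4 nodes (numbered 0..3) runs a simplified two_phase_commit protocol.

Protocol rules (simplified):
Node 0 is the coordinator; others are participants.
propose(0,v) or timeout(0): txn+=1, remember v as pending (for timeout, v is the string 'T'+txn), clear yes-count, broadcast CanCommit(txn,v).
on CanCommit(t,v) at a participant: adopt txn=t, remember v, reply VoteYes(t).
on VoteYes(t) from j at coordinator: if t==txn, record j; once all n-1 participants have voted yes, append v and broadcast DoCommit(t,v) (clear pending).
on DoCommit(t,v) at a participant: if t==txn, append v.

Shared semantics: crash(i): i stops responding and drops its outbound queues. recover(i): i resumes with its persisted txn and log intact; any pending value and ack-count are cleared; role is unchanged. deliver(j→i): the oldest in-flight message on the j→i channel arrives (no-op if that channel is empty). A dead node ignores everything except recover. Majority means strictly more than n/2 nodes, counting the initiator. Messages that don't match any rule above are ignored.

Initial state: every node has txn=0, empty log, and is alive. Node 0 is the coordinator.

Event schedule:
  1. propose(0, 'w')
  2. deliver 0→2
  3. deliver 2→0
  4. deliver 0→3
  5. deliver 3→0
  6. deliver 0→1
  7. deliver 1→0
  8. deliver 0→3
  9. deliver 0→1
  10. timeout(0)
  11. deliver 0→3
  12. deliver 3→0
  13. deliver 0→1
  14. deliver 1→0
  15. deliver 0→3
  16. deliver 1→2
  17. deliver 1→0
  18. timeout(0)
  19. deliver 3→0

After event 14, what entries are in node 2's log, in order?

empty

step 1 propose(0,'w'): 0={coor,t=1,log=-}
step 2 deliver 0→2: 2={part,t=1,log=-}
step 3 deliver 2→0: —
step 4 deliver 0→3: 3={part,t=1,log=-}
step 5 deliver 3→0: —
step 6 deliver 0→1: 1={part,t=1,log=-}
step 7 deliver 1→0: 0={coor,t=1,log=w}
step 8 deliver 0→3: 3={part,t=1,log=w}
step 9 deliver 0→1: 1={part,t=1,log=w}
step 10 timeout(0): 0={coor,t=2,log=w}
step 11 deliver 0→3: 3={part,t=2,log=w}
step 12 deliver 3→0: —
step 13 deliver 0→1: 1={part,t=2,log=w}
step 14 deliver 1→0: —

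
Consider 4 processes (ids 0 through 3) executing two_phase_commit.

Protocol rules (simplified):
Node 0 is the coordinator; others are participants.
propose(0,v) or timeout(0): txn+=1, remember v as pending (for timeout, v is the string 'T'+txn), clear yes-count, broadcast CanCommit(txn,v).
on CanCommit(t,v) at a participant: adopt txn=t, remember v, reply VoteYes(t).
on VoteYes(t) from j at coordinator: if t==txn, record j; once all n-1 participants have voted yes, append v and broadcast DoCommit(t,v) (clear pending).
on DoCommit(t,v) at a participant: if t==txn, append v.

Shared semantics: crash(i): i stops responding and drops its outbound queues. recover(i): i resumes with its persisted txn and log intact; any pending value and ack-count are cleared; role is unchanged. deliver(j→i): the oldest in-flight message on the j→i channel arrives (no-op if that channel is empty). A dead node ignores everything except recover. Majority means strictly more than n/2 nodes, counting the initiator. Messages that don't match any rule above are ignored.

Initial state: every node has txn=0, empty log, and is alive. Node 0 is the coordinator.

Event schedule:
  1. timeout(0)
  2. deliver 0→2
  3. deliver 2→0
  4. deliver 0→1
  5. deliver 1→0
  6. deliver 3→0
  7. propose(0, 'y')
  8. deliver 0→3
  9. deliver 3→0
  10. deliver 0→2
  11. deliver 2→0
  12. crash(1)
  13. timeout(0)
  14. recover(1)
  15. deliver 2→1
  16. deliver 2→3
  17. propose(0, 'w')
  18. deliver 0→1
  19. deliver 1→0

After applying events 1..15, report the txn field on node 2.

after 1 — timeout(0): n0:coor/t1/[-]
after 2 — deliver 0→2: n2:part/t1/[-]
after 3 — deliver 2→0: ·
after 4 — deliver 0→1: n1:part/t1/[-]
after 5 — deliver 1→0: ·
after 6 — deliver 3→0: ·
after 7 — propose(0,'y'): n0:coor/t2/[-]
after 8 — deliver 0→3: n3:part/t1/[-]
after 9 — deliver 3→0: ·
after 10 — deliver 0→2: n2:part/t2/[-]
after 11 — deliver 2→0: ·
after 12 — crash(1): n1:✗part/t1/[-]
after 13 — timeout(0): n0:coor/t3/[-]
after 14 — recover(1): n1:part/t1/[-]
after 15 — deliver 2→1: ·

2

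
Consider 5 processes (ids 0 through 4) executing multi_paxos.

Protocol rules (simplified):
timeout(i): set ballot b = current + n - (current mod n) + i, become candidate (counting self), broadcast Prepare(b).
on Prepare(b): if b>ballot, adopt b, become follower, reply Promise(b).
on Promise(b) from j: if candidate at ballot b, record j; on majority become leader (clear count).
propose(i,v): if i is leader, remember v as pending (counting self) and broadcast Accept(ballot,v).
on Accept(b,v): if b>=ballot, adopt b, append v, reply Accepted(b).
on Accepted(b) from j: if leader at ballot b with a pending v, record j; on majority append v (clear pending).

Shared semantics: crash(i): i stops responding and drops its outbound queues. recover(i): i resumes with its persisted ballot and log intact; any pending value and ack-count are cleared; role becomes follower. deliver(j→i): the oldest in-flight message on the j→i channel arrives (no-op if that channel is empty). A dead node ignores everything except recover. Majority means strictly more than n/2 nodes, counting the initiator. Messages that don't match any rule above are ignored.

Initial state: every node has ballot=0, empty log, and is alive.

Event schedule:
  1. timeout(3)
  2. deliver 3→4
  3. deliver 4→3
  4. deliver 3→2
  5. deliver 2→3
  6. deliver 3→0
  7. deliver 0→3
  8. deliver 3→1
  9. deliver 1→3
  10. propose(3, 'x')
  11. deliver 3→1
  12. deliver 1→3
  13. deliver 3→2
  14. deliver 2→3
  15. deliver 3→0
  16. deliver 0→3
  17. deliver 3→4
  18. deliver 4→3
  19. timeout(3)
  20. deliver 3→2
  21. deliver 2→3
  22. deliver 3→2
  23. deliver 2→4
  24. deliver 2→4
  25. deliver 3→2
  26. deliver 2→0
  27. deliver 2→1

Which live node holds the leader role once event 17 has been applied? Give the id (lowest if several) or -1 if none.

e1 timeout(3): 3[cand,b=8,-]
e2 deliver 3→4: 4[foll,b=8,-]
e3 deliver 4→3: ·
e4 deliver 3→2: 2[foll,b=8,-]
e5 deliver 2→3: 3[lead,b=8,-]
e6 deliver 3→0: 0[foll,b=8,-]
e7 deliver 0→3: ·
e8 deliver 3→1: 1[foll,b=8,-]
e9 deliver 1→3: ·
e10 propose(3,'x'): ·
e11 deliver 3→1: 1[foll,b=8,x]
e12 deliver 1→3: ·
e13 deliver 3→2: 2[foll,b=8,x]
e14 deliver 2→3: 3[lead,b=8,x]
e15 deliver 3→0: 0[foll,b=8,x]
e16 deliver 0→3: ·
e17 deliver 3→4: 4[foll,b=8,x]

3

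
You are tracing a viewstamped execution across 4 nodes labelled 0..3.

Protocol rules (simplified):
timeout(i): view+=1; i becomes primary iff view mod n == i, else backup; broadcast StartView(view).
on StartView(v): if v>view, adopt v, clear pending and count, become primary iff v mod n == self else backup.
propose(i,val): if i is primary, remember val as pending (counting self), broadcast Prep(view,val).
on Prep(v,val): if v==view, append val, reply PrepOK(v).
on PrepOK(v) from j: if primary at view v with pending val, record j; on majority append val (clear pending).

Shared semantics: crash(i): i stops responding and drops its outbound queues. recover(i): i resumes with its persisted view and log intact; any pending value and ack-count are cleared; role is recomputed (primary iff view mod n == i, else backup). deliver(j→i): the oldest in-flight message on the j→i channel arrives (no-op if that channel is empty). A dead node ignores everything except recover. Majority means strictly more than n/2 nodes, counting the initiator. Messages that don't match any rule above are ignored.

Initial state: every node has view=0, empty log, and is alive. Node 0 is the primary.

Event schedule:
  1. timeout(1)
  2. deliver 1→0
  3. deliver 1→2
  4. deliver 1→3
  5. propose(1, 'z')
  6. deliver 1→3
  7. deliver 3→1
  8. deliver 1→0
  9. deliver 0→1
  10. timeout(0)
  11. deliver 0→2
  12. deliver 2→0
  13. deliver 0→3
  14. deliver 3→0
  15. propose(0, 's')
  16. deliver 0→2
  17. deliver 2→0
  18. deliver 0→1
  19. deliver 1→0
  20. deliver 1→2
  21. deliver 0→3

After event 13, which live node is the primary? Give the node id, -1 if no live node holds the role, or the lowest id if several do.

after 1 — timeout(1): n1:prim/v1/[-]
after 2 — deliver 1→0: n0:back/v1/[-]
after 3 — deliver 1→2: n2:back/v1/[-]
after 4 — deliver 1→3: n3:back/v1/[-]
after 5 — propose(1,'z'): ·
after 6 — deliver 1→3: n3:back/v1/[z]
after 7 — deliver 3→1: ·
after 8 — deliver 1→0: n0:back/v1/[z]
after 9 — deliver 0→1: n1:prim/v1/[z]
after 10 — timeout(0): n0:back/v2/[z]
after 11 — deliver 0→2: n2:prim/v2/[-]
after 12 — deliver 2→0: ·
after 13 — deliver 0→3: n3:back/v2/[z]

1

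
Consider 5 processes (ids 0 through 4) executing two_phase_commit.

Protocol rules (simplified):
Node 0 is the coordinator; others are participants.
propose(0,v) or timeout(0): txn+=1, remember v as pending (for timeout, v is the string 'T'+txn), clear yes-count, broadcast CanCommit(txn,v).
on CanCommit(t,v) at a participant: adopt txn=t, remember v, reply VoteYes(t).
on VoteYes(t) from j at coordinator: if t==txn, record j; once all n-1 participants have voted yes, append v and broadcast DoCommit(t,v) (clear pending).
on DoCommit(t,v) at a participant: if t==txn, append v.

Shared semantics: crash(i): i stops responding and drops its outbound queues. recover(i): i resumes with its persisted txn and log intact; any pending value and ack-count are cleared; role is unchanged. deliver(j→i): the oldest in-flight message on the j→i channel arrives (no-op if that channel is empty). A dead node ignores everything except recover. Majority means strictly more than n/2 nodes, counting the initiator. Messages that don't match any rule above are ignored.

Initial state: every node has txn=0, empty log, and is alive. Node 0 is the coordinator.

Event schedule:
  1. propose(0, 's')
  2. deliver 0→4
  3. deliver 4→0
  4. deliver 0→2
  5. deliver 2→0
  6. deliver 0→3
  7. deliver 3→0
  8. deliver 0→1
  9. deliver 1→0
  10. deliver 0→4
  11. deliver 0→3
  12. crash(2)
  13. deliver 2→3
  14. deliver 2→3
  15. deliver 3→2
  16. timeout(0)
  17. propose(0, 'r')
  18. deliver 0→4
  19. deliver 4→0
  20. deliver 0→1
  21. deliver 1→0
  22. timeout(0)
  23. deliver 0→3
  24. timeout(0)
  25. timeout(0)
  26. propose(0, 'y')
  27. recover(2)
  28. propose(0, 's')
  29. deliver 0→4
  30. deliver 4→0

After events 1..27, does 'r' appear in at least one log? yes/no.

after 1 — propose(0,'s'): n0:coor/t1/[-]
after 2 — deliver 0→4: n4:part/t1/[-]
after 3 — deliver 4→0: ·
after 4 — deliver 0→2: n2:part/t1/[-]
after 5 — deliver 2→0: ·
after 6 — deliver 0→3: n3:part/t1/[-]
after 7 — deliver 3→0: ·
after 8 — deliver 0→1: n1:part/t1/[-]
after 9 — deliver 1→0: n0:coor/t1/[s]
after 10 — deliver 0→4: n4:part/t1/[s]
after 11 — deliver 0→3: n3:part/t1/[s]
after 12 — crash(2): n2:✗part/t1/[-]
after 13 — deliver 2→3: ·
after 14 — deliver 2→3: ·
after 15 — deliver 3→2: ·
after 16 — timeout(0): n0:coor/t2/[s]
after 17 — propose(0,'r'): n0:coor/t3/[s]
after 18 — deliver 0→4: n4:part/t2/[s]
after 19 — deliver 4→0: ·
after 20 — deliver 0→1: n1:part/t1/[s]
after 21 — deliver 1→0: ·
after 22 — timeout(0): n0:coor/t4/[s]
after 23 — deliver 0→3: n3:part/t2/[s]
after 24 — timeout(0): n0:coor/t5/[s]
after 25 — timeout(0): n0:coor/t6/[s]
after 26 — propose(0,'y'): n0:coor/t7/[s]
after 27 — recover(2): n2:part/t1/[-]

no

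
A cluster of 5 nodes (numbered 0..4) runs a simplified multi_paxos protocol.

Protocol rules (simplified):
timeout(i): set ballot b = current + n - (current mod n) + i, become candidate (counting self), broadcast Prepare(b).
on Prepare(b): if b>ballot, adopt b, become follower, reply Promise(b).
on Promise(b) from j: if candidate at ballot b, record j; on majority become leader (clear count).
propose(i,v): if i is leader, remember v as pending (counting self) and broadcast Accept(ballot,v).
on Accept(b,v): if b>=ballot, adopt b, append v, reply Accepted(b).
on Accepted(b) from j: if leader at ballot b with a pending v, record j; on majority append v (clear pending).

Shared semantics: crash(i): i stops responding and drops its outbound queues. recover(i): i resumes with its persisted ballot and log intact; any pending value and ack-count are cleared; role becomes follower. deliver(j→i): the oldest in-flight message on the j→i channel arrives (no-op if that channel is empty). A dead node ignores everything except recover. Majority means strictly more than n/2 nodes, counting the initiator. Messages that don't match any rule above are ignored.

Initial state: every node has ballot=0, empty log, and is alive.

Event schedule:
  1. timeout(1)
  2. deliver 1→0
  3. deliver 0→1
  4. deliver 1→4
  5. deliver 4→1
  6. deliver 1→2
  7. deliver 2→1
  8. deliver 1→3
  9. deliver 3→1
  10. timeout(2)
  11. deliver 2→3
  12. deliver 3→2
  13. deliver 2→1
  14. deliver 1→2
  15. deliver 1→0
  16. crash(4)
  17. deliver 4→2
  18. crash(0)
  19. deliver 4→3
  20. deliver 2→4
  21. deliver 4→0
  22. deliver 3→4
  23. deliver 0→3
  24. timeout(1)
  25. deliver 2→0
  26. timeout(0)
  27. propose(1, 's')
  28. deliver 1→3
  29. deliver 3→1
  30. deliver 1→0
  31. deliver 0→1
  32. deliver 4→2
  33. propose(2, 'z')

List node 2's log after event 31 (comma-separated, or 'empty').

empty

1. timeout(1):  <1:cand b6 ->
2. deliver 1→0:  <0:foll b6 ->
3. deliver 0→1:  nop
4. deliver 1→4:  <4:foll b6 ->
5. deliver 4→1:  <1:lead b6 ->
6. deliver 1→2:  <2:foll b6 ->
7. deliver 2→1:  nop
8. deliver 1→3:  <3:foll b6 ->
9. deliver 3→1:  nop
10. timeout(2):  <2:cand b12 ->
11. deliver 2→3:  <3:foll b12 ->
12. deliver 3→2:  nop
13. deliver 2→1:  <1:foll b12 ->
14. deliver 1→2:  <2:lead b12 ->
15. deliver 1→0:  nop
16. crash(4):  <4:✗foll b6 ->
17. deliver 4→2:  nop
18. crash(0):  <0:✗foll b6 ->
19. deliver 4→3:  nop
20. deliver 2→4:  nop
21. deliver 4→0:  nop
22. deliver 3→4:  nop
23. deliver 0→3:  nop
24. timeout(1):  <1:cand b16 ->
25. deliver 2→0:  nop
26. timeout(0):  nop
27. propose(1,'s'):  nop
28. deliver 1→3:  <3:foll b16 ->
29. deliver 3→1:  nop
30. deliver 1→0:  nop
31. deliver 0→1:  nop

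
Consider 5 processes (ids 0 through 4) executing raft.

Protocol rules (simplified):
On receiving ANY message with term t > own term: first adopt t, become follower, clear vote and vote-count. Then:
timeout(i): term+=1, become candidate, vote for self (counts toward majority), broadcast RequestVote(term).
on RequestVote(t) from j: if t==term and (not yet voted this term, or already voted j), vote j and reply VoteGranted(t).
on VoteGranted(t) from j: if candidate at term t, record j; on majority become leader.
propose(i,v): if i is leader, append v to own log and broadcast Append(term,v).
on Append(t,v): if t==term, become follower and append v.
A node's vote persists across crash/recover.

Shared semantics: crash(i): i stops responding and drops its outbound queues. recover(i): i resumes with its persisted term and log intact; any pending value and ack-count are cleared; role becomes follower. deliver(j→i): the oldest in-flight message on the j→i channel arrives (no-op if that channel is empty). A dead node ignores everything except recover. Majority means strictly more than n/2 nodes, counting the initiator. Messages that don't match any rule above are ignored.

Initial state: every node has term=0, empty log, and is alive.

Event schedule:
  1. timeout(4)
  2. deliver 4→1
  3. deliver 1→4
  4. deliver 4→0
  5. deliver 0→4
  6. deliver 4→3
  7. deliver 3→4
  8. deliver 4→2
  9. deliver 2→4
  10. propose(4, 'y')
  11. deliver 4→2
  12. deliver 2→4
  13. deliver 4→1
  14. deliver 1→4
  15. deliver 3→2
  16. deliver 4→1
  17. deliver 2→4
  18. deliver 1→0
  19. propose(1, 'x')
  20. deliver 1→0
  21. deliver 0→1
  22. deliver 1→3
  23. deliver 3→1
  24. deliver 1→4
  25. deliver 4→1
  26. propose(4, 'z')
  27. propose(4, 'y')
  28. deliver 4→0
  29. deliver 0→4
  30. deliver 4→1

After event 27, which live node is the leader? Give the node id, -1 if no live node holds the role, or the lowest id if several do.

4

after 1 — timeout(4): n4:cand/t1/[-]
after 2 — deliver 4→1: n1:foll/t1/[-]
after 3 — deliver 1→4: ·
after 4 — deliver 4→0: n0:foll/t1/[-]
after 5 — deliver 0→4: n4:lead/t1/[-]
after 6 — deliver 4→3: n3:foll/t1/[-]
after 7 — deliver 3→4: ·
after 8 — deliver 4→2: n2:foll/t1/[-]
after 9 — deliver 2→4: ·
after 10 — propose(4,'y'): n4:lead/t1/[y]
after 11 — deliver 4→2: n2:foll/t1/[y]
after 12 — deliver 2→4: ·
after 13 — deliver 4→1: n1:foll/t1/[y]
after 14 — deliver 1→4: ·
after 15 — deliver 3→2: ·
after 16 — deliver 4→1: ·
after 17 — deliver 2→4: ·
after 18 — deliver 1→0: ·
after 19 — propose(1,'x'): ·
after 20 — deliver 1→0: ·
after 21 — deliver 0→1: ·
after 22 — deliver 1→3: ·
after 23 — deliver 3→1: ·
after 24 — deliver 1→4: ·
after 25 — deliver 4→1: ·
after 26 — propose(4,'z'): n4:lead/t1/[y,z]
after 27 — propose(4,'y'): n4:lead/t1/[y,z,y]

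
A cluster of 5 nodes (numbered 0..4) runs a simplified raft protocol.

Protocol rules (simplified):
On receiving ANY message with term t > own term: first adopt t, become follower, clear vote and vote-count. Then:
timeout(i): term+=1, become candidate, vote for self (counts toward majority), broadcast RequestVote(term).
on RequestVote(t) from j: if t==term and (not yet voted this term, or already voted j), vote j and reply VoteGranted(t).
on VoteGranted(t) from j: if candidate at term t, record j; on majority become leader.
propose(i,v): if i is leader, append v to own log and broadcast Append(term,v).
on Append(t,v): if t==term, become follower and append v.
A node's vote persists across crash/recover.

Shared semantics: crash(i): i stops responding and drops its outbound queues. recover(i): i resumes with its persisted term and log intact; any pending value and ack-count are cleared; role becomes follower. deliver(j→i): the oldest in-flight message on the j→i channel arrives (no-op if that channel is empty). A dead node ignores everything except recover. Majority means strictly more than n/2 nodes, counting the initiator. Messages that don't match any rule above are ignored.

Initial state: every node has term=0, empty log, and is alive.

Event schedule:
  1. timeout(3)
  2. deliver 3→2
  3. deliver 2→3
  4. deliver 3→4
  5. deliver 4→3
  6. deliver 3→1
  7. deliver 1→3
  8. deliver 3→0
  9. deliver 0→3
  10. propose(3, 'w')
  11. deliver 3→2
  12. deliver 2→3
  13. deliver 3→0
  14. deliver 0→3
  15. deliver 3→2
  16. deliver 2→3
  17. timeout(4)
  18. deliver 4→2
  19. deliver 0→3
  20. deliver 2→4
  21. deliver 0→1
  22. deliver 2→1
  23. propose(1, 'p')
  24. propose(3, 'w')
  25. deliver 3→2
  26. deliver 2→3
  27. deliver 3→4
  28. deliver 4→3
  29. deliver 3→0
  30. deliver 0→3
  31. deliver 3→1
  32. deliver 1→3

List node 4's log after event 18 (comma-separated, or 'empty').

step 1 timeout(3): 3={cand,t=1,log=-}
step 2 deliver 3→2: 2={foll,t=1,log=-}
step 3 deliver 2→3: —
step 4 deliver 3→4: 4={foll,t=1,log=-}
step 5 deliver 4→3: 3={lead,t=1,log=-}
step 6 deliver 3→1: 1={foll,t=1,log=-}
step 7 deliver 1→3: —
step 8 deliver 3→0: 0={foll,t=1,log=-}
step 9 deliver 0→3: —
step 10 propose(3,'w'): 3={lead,t=1,log=w}
step 11 deliver 3→2: 2={foll,t=1,log=w}
step 12 deliver 2→3: —
step 13 deliver 3→0: 0={foll,t=1,log=w}
step 14 deliver 0→3: —
step 15 deliver 3→2: —
step 16 deliver 2→3: —
step 17 timeout(4): 4={cand,t=2,log=-}
step 18 deliver 4→2: 2={foll,t=2,log=w}

empty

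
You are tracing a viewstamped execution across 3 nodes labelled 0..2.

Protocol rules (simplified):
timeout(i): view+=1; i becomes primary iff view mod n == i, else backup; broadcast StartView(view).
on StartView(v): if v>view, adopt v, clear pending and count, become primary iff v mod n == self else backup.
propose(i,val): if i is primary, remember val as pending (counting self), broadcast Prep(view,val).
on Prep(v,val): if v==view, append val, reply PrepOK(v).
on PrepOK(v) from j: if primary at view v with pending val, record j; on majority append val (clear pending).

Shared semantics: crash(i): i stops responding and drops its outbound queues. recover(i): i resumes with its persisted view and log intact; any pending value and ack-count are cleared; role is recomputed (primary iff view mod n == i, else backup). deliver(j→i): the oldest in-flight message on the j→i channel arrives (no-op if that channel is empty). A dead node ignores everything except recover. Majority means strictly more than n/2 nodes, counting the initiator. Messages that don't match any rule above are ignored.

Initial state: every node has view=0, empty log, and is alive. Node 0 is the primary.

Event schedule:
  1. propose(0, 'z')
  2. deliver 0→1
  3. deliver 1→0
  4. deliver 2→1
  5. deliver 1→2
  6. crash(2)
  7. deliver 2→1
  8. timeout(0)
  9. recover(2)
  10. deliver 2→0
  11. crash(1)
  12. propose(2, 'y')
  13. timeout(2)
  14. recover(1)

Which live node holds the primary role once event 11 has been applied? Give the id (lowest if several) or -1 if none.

e1 propose(0,'z'): ·
e2 deliver 0→1: 1[back,v=0,z]
e3 deliver 1→0: 0[prim,v=0,z]
e4 deliver 2→1: ·
e5 deliver 1→2: ·
e6 crash(2): 2[✗back,v=0,-]
e7 deliver 2→1: ·
e8 timeout(0): 0[back,v=1,z]
e9 recover(2): 2[back,v=0,-]
e10 deliver 2→0: ·
e11 crash(1): 1[✗back,v=0,z]

-1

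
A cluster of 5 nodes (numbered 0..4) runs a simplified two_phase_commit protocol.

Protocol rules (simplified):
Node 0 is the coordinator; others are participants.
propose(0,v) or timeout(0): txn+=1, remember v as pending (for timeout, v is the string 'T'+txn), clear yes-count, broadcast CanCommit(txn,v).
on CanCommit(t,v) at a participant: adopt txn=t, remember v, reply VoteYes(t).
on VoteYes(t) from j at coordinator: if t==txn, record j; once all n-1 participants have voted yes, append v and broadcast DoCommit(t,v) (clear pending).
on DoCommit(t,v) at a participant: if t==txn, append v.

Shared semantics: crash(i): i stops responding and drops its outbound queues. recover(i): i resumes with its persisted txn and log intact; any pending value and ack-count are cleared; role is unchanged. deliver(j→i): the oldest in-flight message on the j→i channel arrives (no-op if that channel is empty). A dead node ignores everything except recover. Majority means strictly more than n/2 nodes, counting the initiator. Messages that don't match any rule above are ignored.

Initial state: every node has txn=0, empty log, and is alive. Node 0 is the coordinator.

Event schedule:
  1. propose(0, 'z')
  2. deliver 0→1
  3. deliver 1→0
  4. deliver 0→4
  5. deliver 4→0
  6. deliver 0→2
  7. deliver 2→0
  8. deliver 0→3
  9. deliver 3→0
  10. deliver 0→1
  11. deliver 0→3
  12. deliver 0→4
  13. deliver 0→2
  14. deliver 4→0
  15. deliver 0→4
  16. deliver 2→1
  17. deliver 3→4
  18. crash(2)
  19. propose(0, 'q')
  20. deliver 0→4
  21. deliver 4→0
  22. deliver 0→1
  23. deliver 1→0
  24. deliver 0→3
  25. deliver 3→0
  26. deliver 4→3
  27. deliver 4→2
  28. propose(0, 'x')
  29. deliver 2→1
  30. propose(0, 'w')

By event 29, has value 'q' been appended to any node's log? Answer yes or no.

1. propose(0,'z'):  <0:coor t1 ->
2. deliver 0→1:  <1:part t1 ->
3. deliver 1→0:  nop
4. deliver 0→4:  <4:part t1 ->
5. deliver 4→0:  nop
6. deliver 0→2:  <2:part t1 ->
7. deliver 2→0:  nop
8. deliver 0→3:  <3:part t1 ->
9. deliver 3→0:  <0:coor t1 z>
10. deliver 0→1:  <1:part t1 z>
11. deliver 0→3:  <3:part t1 z>
12. deliver 0→4:  <4:part t1 z>
13. deliver 0→2:  <2:part t1 z>
14. deliver 4→0:  nop
15. deliver 0→4:  nop
16. deliver 2→1:  nop
17. deliver 3→4:  nop
18. crash(2):  <2:✗part t1 z>
19. propose(0,'q'):  <0:coor t2 z>
20. deliver 0→4:  <4:part t2 z>
21. deliver 4→0:  nop
22. deliver 0→1:  <1:part t2 z>
23. deliver 1→0:  nop
24. deliver 0→3:  <3:part t2 z>
25. deliver 3→0:  nop
26. deliver 4→3:  nop
27. deliver 4→2:  nop
28. propose(0,'x'):  <0:coor t3 z>
29. deliver 2→1:  nop

no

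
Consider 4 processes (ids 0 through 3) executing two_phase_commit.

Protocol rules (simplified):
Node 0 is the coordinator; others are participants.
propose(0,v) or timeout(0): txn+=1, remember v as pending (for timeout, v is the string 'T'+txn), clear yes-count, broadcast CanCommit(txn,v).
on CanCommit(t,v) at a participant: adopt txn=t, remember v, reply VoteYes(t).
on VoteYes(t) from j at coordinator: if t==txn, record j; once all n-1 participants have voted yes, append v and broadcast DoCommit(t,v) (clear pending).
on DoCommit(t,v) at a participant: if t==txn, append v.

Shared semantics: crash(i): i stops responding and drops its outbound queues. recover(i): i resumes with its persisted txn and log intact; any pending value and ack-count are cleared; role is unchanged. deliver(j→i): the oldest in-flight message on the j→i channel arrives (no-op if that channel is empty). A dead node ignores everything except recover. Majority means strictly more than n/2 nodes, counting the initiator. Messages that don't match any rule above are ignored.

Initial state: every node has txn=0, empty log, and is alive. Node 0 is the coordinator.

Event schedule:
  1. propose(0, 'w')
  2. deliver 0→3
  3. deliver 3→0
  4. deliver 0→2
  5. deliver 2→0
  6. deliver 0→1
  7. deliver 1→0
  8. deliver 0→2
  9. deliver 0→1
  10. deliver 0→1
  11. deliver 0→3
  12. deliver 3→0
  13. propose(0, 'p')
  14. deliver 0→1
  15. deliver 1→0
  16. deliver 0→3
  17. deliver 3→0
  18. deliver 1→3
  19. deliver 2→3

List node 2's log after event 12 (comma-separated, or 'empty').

w

e1 propose(0,'w'): 0[coor,t=1,-]
e2 deliver 0→3: 3[part,t=1,-]
e3 deliver 3→0: ·
e4 deliver 0→2: 2[part,t=1,-]
e5 deliver 2→0: ·
e6 deliver 0→1: 1[part,t=1,-]
e7 deliver 1→0: 0[coor,t=1,w]
e8 deliver 0→2: 2[part,t=1,w]
e9 deliver 0→1: 1[part,t=1,w]
e10 deliver 0→1: ·
e11 deliver 0→3: 3[part,t=1,w]
e12 deliver 3→0: ·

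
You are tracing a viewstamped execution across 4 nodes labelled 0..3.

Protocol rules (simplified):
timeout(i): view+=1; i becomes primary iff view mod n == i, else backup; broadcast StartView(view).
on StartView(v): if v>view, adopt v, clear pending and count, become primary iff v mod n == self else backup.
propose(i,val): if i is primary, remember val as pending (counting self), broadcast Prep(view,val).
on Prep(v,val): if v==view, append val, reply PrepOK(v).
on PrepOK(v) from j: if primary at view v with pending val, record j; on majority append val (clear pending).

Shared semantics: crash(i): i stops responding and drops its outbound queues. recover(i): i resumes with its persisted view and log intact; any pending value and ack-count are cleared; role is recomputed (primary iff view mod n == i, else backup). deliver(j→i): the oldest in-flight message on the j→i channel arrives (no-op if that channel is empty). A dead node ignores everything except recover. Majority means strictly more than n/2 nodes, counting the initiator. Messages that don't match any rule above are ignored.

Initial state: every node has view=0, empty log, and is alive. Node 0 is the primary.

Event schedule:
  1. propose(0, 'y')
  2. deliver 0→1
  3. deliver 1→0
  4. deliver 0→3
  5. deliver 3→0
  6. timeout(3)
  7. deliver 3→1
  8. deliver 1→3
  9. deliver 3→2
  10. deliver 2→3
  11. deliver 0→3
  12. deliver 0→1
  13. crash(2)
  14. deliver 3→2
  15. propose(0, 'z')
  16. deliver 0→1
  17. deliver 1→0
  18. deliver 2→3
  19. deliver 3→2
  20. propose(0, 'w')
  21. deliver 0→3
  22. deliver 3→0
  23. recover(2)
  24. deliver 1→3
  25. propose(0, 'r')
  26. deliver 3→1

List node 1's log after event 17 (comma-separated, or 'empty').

after 1 — propose(0,'y'): ·
after 2 — deliver 0→1: n1:back/v0/[y]
after 3 — deliver 1→0: ·
after 4 — deliver 0→3: n3:back/v0/[y]
after 5 — deliver 3→0: n0:prim/v0/[y]
after 6 — timeout(3): n3:back/v1/[y]
after 7 — deliver 3→1: n1:prim/v1/[y]
after 8 — deliver 1→3: ·
after 9 — deliver 3→2: n2:back/v1/[-]
after 10 — deliver 2→3: ·
after 11 — deliver 0→3: ·
after 12 — deliver 0→1: ·
after 13 — crash(2): n2:✗back/v1/[-]
after 14 — deliver 3→2: ·
after 15 — propose(0,'z'): ·
after 16 — deliver 0→1: ·
after 17 — deliver 1→0: ·

y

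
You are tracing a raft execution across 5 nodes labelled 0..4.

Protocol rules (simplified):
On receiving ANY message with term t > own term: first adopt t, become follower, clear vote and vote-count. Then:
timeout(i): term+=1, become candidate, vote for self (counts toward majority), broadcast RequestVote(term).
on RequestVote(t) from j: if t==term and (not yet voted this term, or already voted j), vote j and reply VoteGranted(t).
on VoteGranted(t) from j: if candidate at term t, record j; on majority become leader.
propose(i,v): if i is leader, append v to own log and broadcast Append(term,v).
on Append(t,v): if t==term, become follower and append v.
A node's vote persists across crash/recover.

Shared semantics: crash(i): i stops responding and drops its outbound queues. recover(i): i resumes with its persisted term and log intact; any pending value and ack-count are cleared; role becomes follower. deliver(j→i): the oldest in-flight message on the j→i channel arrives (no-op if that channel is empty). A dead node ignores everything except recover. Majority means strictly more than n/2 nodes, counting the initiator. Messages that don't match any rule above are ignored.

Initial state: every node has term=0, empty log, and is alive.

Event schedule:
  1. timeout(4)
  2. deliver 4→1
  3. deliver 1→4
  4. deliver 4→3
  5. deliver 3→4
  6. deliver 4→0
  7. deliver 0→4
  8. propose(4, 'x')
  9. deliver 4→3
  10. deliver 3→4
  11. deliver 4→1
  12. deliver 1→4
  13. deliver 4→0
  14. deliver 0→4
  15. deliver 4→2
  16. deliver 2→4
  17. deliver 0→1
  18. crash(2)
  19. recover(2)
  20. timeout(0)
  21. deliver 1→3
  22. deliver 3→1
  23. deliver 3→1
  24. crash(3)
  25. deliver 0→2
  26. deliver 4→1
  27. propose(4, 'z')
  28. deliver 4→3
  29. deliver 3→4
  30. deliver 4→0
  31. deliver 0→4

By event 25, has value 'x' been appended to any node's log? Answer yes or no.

[1] timeout(4) → N4(cand t1 [-])
[2] deliver 4→1 → N1(foll t1 [-])
[3] deliver 1→4 → ∅
[4] deliver 4→3 → N3(foll t1 [-])
[5] deliver 3→4 → N4(lead t1 [-])
[6] deliver 4→0 → N0(foll t1 [-])
[7] deliver 0→4 → ∅
[8] propose(4,'x') → N4(lead t1 [x])
[9] deliver 4→3 → N3(foll t1 [x])
[10] deliver 3→4 → ∅
[11] deliver 4→1 → N1(foll t1 [x])
[12] deliver 1→4 → ∅
[13] deliver 4→0 → N0(foll t1 [x])
[14] deliver 0→4 → ∅
[15] deliver 4→2 → N2(foll t1 [-])
[16] deliver 2→4 → ∅
[17] deliver 0→1 → ∅
[18] crash(2) → N2(✗foll t1 [-])
[19] recover(2) → N2(foll t1 [-])
[20] timeout(0) → N0(cand t2 [x])
[21] deliver 1→3 → ∅
[22] deliver 3→1 → ∅
[23] deliver 3→1 → ∅
[24] crash(3) → N3(✗foll t1 [x])
[25] deliver 0→2 → N2(foll t2 [-])

yes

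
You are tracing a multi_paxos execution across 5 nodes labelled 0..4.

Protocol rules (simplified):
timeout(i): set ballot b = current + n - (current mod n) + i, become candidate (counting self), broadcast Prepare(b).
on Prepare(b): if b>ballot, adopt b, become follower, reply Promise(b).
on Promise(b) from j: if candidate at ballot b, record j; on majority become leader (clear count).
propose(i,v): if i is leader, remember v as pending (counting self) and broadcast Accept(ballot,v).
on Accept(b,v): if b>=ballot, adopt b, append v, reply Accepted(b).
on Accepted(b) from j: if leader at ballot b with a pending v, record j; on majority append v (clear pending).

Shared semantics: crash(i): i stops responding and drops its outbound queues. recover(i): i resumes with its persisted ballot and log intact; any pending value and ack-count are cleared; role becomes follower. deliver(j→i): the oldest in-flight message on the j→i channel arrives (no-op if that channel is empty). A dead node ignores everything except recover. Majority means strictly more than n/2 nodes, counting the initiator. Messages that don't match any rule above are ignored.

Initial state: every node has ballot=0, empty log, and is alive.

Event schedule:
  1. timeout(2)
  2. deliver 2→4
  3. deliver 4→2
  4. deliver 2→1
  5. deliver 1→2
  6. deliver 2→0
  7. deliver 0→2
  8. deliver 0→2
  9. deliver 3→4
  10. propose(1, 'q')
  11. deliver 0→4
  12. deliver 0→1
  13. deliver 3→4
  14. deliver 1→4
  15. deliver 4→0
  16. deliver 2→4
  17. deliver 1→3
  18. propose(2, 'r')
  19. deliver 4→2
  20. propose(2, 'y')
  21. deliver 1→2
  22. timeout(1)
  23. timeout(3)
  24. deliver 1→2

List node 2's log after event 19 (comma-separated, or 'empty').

[1] timeout(2) → N2(cand b7 [-])
[2] deliver 2→4 → N4(foll b7 [-])
[3] deliver 4→2 → ∅
[4] deliver 2→1 → N1(foll b7 [-])
[5] deliver 1→2 → N2(lead b7 [-])
[6] deliver 2→0 → N0(foll b7 [-])
[7] deliver 0→2 → ∅
[8] deliver 0→2 → ∅
[9] deliver 3→4 → ∅
[10] propose(1,'q') → ∅
[11] deliver 0→4 → ∅
[12] deliver 0→1 → ∅
[13] deliver 3→4 → ∅
[14] deliver 1→4 → ∅
[15] deliver 4→0 → ∅
[16] deliver 2→4 → ∅
[17] deliver 1→3 → ∅
[18] propose(2,'r') → ∅
[19] deliver 4→2 → ∅

empty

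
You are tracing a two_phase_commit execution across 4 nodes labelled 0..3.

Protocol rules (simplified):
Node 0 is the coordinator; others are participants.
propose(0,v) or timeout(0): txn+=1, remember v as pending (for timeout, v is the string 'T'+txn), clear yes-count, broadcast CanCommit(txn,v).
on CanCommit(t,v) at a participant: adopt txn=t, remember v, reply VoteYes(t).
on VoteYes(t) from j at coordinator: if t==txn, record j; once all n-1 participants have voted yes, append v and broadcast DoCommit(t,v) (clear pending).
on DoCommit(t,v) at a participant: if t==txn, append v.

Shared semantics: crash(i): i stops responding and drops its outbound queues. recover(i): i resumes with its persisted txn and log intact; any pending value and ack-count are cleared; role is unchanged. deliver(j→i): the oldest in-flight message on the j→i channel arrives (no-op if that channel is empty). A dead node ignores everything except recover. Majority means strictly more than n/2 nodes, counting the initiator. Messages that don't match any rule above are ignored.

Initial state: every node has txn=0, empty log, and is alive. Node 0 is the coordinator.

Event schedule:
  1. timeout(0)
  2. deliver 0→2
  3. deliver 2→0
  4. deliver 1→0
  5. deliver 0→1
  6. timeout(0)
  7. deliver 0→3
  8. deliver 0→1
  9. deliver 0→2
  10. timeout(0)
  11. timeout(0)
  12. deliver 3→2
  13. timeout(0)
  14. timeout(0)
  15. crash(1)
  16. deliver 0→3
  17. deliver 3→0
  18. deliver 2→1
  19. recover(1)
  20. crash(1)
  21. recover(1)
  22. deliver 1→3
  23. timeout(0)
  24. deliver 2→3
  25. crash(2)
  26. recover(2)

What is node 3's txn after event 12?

[1] timeout(0) → N0(coor t1 [-])
[2] deliver 0→2 → N2(part t1 [-])
[3] deliver 2→0 → ∅
[4] deliver 1→0 → ∅
[5] deliver 0→1 → N1(part t1 [-])
[6] timeout(0) → N0(coor t2 [-])
[7] deliver 0→3 → N3(part t1 [-])
[8] deliver 0→1 → N1(part t2 [-])
[9] deliver 0→2 → N2(part t2 [-])
[10] timeout(0) → N0(coor t3 [-])
[11] timeout(0) → N0(coor t4 [-])
[12] deliver 3→2 → ∅

1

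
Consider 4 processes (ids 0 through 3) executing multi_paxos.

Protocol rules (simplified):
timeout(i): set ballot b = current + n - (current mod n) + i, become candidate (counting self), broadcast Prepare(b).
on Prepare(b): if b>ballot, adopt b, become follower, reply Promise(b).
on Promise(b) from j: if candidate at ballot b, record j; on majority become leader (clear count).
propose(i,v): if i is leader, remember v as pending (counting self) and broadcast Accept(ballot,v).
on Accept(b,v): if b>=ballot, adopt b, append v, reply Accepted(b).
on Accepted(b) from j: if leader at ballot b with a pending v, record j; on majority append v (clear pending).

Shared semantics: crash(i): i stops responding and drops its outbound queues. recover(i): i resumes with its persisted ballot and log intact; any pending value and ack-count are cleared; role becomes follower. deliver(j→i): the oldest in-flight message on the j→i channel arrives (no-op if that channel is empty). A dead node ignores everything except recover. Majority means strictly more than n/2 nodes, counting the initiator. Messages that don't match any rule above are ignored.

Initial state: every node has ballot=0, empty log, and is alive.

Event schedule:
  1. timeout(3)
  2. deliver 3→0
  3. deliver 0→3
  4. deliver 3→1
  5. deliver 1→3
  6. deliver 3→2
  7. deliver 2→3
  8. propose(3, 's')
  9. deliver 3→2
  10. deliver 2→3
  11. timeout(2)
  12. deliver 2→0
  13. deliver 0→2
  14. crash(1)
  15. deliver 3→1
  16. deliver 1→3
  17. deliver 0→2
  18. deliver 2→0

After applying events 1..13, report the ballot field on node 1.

after 1 — timeout(3): n3:cand/b7/[-]
after 2 — deliver 3→0: n0:foll/b7/[-]
after 3 — deliver 0→3: ·
after 4 — deliver 3→1: n1:foll/b7/[-]
after 5 — deliver 1→3: n3:lead/b7/[-]
after 6 — deliver 3→2: n2:foll/b7/[-]
after 7 — deliver 2→3: ·
after 8 — propose(3,'s'): ·
after 9 — deliver 3→2: n2:foll/b7/[s]
after 10 — deliver 2→3: ·
after 11 — timeout(2): n2:cand/b10/[s]
after 12 — deliver 2→0: n0:foll/b10/[-]
after 13 — deliver 0→2: ·

7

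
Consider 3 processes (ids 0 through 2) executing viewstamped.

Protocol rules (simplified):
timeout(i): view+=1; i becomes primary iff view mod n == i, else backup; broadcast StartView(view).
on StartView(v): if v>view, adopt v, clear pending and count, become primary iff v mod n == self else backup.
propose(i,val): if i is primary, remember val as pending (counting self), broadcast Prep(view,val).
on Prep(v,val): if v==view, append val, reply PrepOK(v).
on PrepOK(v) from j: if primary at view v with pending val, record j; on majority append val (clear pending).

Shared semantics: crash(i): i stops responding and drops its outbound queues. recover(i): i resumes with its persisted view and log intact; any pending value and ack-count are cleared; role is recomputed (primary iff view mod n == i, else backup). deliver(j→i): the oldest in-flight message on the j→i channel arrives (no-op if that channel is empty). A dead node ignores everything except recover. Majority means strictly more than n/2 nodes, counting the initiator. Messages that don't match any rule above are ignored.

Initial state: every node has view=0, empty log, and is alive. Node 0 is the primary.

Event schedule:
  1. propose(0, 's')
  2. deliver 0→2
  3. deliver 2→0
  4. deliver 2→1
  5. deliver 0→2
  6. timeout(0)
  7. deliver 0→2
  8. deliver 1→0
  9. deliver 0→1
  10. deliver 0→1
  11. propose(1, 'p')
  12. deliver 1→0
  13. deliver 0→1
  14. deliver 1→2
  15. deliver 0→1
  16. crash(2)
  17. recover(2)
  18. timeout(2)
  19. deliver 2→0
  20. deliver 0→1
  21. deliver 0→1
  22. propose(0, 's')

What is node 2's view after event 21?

[1] propose(0,'s') → ∅
[2] deliver 0→2 → N2(back v0 [s])
[3] deliver 2→0 → N0(prim v0 [s])
[4] deliver 2→1 → ∅
[5] deliver 0→2 → ∅
[6] timeout(0) → N0(back v1 [s])
[7] deliver 0→2 → N2(back v1 [s])
[8] deliver 1→0 → ∅
[9] deliver 0→1 → N1(back v0 [s])
[10] deliver 0→1 → N1(prim v1 [s])
[11] propose(1,'p') → ∅
[12] deliver 1→0 → ∅
[13] deliver 0→1 → ∅
[14] deliver 1→2 → N2(back v1 [s,p])
[15] deliver 0→1 → ∅
[16] crash(2) → N2(✗back v1 [s,p])
[17] recover(2) → N2(back v1 [s,p])
[18] timeout(2) → N2(prim v2 [s,p])
[19] deliver 2→0 → N0(back v2 [s])
[20] deliver 0→1 → ∅
[21] deliver 0→1 → ∅

2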